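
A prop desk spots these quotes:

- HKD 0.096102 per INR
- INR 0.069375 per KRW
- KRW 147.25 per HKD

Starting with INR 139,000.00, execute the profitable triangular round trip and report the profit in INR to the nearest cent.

Profitable loop is INR → KRW → HKD → INR:
INR 139,000.00 ÷ 0.069375 = KRW 2,003,604
KRW 2,003,604 ÷ 147.25 = HKD 13,606.82
HKD 13,606.82 ÷ 0.096102 = INR 141,587.23
Profit = INR 141,587.23 − INR 139,000.00

Profit: INR 2,587.23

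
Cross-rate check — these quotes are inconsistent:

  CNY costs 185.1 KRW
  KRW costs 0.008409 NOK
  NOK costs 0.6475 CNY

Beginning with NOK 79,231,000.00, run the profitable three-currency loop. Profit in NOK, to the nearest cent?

Profit: NOK 620,978.53

Profitable loop is NOK → CNY → KRW → NOK:
NOK 79,231,000.00 × 0.6475 = CNY 51,302,072.50
CNY 51,302,072.50 × 185.1 = KRW 9,496,013,620
KRW 9,496,013,620 × 0.008409 = NOK 79,851,978.53
Profit = NOK 79,851,978.53 − NOK 79,231,000.00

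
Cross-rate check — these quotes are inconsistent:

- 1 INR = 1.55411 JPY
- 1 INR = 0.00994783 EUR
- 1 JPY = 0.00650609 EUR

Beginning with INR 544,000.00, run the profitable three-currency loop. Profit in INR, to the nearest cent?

Profit: INR 8,932.82

Profitable loop is INR → JPY → EUR → INR:
INR 544,000.00 × 1.55411 = JPY 845,436
JPY 845,436 × 0.00650609 = EUR 5,500.48
EUR 5,500.48 ÷ 0.00994783 = INR 552,932.82
Profit = INR 552,932.82 − INR 544,000.00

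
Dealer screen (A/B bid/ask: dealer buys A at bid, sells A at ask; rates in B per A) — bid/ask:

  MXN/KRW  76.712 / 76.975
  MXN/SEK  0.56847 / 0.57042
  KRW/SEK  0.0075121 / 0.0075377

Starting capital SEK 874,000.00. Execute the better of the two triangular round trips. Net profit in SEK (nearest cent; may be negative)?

Net profit: SEK 8,960.66

Best loop SEK → MXN → KRW → SEK:
SEK 874,000.00 ÷ 0.57042 (buy MXN at ask) = MXN 1,532,204.34
MXN 1,532,204.34 × 76.712 (sell MXN at bid) = KRW 117,538,459
KRW 117,538,459 × 0.0075121 (sell KRW at bid) = SEK 882,960.66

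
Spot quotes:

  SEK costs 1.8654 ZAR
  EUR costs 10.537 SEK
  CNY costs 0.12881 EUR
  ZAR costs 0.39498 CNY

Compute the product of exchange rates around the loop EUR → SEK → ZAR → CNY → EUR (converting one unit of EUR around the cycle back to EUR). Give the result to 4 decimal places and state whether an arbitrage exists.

1.0000 (no arbitrage)

Around EUR → SEK → ZAR → CNY → EUR: 1 × 10.537 × 1.8654 × 0.39498 × 0.12881 = 1.000031
Product ≈ 1 (deviation 0.003%, within rounding noise).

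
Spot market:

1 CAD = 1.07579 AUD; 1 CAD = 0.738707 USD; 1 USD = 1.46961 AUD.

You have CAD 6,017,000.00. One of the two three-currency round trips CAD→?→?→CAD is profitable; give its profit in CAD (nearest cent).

Profit: CAD 54,930.91

Profitable loop is CAD → USD → AUD → CAD:
CAD 6,017,000.00 × 0.738707 = USD 4,444,800.02
USD 4,444,800.02 × 1.46961 = AUD 6,532,122.56
AUD 6,532,122.56 ÷ 1.07579 = CAD 6,071,930.91
Profit = CAD 6,071,930.91 − CAD 6,017,000.00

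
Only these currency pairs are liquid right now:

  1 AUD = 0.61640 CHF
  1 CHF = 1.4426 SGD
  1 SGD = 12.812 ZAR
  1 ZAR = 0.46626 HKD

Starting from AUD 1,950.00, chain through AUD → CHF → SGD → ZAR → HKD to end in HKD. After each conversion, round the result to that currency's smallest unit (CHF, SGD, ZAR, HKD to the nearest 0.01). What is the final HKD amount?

AUD 1,950.00 × 0.61640 = CHF 1,201.98
CHF 1,201.98 × 1.4426 = SGD 1,733.98
SGD 1,733.98 × 12.812 = ZAR 22,215.75
ZAR 22,215.75 × 0.46626 = HKD 10,358.32

HKD 10,358.32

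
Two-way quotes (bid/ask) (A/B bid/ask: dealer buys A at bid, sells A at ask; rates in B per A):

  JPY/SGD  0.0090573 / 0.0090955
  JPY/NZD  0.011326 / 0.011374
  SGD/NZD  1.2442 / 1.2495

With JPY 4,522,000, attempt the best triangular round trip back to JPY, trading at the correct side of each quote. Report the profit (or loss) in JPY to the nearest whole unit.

Net result: JPY -15,449 (no profitable arbitrage after spreads)

Best loop JPY → NZD → SGD → JPY:
JPY 4,522,000 × 0.011326 (sell JPY at bid) = NZD 51,216.17
NZD 51,216.17 ÷ 1.2495 (buy SGD at ask) = SGD 40,989.33
SGD 40,989.33 ÷ 0.0090955 (buy JPY at ask) = JPY 4,506,551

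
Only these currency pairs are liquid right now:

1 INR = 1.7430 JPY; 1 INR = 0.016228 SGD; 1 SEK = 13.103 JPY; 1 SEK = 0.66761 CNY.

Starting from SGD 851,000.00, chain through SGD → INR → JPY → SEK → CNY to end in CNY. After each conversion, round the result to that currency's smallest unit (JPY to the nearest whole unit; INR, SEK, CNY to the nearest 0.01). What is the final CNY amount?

CNY 4,657,083.66

SGD 851,000.00 ÷ 0.016228 = INR 52,440,226.77
INR 52,440,226.77 × 1.7430 = JPY 91,403,315
JPY 91,403,315 ÷ 13.103 = SEK 6,975,754.79
SEK 6,975,754.79 × 0.66761 = CNY 4,657,083.66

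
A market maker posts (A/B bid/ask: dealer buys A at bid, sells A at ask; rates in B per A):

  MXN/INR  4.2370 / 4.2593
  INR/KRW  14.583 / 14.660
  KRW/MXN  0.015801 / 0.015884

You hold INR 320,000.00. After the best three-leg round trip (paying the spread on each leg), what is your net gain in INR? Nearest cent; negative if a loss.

Net profit: INR 2,639.77

Best loop INR → MXN → KRW → INR:
INR 320,000.00 ÷ 4.2593 (buy MXN at ask) = MXN 75,129.72
MXN 75,129.72 ÷ 0.015884 (buy KRW at ask) = KRW 4,729,899
KRW 4,729,899 ÷ 14.660 (buy INR at ask) = INR 322,639.77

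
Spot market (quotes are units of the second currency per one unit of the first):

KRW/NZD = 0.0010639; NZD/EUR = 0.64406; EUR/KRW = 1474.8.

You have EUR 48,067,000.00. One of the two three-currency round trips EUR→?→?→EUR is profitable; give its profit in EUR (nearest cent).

Profit: EUR 507,381.89

Profitable loop is EUR → KRW → NZD → EUR:
EUR 48,067,000.00 × 1474.8 = KRW 70,889,211,600
KRW 70,889,211,600 × 0.0010639 = NZD 75,419,032.22
NZD 75,419,032.22 × 0.64406 = EUR 48,574,381.89
Profit = EUR 48,574,381.89 − EUR 48,067,000.00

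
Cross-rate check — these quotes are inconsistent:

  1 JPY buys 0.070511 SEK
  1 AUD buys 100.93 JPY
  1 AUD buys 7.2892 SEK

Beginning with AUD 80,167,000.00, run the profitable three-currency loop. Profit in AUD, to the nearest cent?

Profitable loop is AUD → SEK → JPY → AUD:
AUD 80,167,000.00 × 7.2892 = SEK 584,353,296.40
SEK 584,353,296.40 ÷ 0.070511 = JPY 8,287,406,169
JPY 8,287,406,169 ÷ 100.93 = AUD 82,110,434.65
Profit = AUD 82,110,434.65 − AUD 80,167,000.00

Profit: AUD 1,943,434.65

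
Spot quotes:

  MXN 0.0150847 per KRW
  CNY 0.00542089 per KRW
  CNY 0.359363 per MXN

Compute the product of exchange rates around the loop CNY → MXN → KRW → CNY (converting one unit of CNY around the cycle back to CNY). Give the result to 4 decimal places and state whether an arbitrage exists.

1.0000 (no arbitrage)

Around CNY → MXN → KRW → CNY: 1 ÷ 0.359363 ÷ 0.0150847 × 0.00542089 = 1.000001
Product ≈ 1 (deviation 0.000%, within rounding noise).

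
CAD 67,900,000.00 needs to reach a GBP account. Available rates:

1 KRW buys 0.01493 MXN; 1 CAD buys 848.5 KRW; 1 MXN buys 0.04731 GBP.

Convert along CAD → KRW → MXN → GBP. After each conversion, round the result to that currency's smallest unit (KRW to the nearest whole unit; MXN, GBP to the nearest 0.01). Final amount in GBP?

GBP 40,694,374.43

CAD 67,900,000.00 × 848.5 = KRW 57,613,150,000
KRW 57,613,150,000 × 0.01493 = MXN 860,164,329.50
MXN 860,164,329.50 × 0.04731 = GBP 40,694,374.43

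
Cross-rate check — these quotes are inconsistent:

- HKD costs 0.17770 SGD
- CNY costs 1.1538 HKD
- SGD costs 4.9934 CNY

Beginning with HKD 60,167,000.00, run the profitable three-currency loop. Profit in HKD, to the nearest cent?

Profitable loop is HKD → SGD → CNY → HKD:
HKD 60,167,000.00 × 0.17770 = SGD 10,691,675.90
SGD 10,691,675.90 × 4.9934 = CNY 53,387,814.44
CNY 53,387,814.44 × 1.1538 = HKD 61,598,860.30
Profit = HKD 61,598,860.30 − HKD 60,167,000.00

Profit: HKD 1,431,860.30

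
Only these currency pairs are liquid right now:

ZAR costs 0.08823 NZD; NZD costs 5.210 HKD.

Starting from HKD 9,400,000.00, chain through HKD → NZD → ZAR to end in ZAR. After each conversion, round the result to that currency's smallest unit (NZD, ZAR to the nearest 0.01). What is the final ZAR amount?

HKD 9,400,000.00 ÷ 5.210 = NZD 1,804,222.65
NZD 1,804,222.65 ÷ 0.08823 = ZAR 20,449,083.65

ZAR 20,449,083.65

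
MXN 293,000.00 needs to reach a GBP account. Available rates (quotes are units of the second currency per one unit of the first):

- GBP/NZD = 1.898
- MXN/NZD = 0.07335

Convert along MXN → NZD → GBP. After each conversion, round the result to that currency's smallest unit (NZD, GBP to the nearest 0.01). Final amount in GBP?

GBP 11,323.26

MXN 293,000.00 × 0.07335 = NZD 21,491.55
NZD 21,491.55 ÷ 1.898 = GBP 11,323.26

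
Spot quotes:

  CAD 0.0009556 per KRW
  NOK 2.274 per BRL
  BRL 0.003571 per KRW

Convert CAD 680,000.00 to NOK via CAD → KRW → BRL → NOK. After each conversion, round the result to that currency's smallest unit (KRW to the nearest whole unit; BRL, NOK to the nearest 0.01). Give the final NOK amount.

NOK 5,778,472.93

CAD 680,000.00 ÷ 0.0009556 = KRW 711,594,810
KRW 711,594,810 × 0.003571 = BRL 2,541,105.07
BRL 2,541,105.07 × 2.274 = NOK 5,778,472.93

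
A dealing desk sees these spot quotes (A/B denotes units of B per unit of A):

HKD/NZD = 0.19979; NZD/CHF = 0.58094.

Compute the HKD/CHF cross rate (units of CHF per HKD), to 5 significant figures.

1 HKD × 0.19979 = 0.19979 NZD
0.19979 NZD × 0.58094 = 0.116066 CHF

HKD/CHF = 0.11607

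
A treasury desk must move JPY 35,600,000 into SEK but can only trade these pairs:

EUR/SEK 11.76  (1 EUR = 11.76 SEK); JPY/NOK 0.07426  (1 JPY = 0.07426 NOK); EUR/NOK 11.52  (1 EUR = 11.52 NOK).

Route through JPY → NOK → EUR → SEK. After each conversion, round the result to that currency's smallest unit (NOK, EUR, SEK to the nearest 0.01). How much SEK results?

JPY 35,600,000 × 0.07426 = NOK 2,643,656.00
NOK 2,643,656.00 ÷ 11.52 = EUR 229,484.03
EUR 229,484.03 × 11.76 = SEK 2,698,732.19

SEK 2,698,732.19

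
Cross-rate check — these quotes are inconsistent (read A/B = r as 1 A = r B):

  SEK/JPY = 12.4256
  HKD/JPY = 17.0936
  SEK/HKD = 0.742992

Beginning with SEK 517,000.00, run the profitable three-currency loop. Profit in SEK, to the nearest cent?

Profit: SEK 11,434.12

Profitable loop is SEK → HKD → JPY → SEK:
SEK 517,000.00 × 0.742992 = HKD 384,126.86
HKD 384,126.86 × 17.0936 = JPY 6,566,111
JPY 6,566,111 ÷ 12.4256 = SEK 528,434.12
Profit = SEK 528,434.12 − SEK 517,000.00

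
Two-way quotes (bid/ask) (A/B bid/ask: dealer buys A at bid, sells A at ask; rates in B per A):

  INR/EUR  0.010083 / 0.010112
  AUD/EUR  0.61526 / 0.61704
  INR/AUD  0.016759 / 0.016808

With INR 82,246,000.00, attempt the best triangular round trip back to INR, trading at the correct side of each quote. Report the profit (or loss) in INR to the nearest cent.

Best loop INR → AUD → EUR → INR:
INR 82,246,000.00 × 0.016759 (sell INR at bid) = AUD 1,378,360.71
AUD 1,378,360.71 × 0.61526 (sell AUD at bid) = EUR 848,050.21
EUR 848,050.21 ÷ 0.010112 (buy INR at ask) = INR 83,865,725.17

Net profit: INR 1,619,725.17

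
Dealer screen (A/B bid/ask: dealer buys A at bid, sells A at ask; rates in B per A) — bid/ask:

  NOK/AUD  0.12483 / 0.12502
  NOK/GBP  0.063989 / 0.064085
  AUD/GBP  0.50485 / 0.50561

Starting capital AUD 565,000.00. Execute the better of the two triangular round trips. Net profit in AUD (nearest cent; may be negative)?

Net profit: AUD 6,950.73

Best loop AUD → NOK → GBP → AUD:
AUD 565,000.00 ÷ 0.12502 (buy NOK at ask) = NOK 4,519,276.92
NOK 4,519,276.92 × 0.063989 (sell NOK at bid) = GBP 289,184.01
GBP 289,184.01 ÷ 0.50561 (buy AUD at ask) = AUD 571,950.73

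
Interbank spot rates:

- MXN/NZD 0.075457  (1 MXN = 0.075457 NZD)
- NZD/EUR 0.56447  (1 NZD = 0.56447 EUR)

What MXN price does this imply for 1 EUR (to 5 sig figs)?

EUR/MXN = 23.478

1 EUR ÷ 0.56447 = 1.77157 NZD
1.77157 NZD ÷ 0.075457 = 23.4779 MXN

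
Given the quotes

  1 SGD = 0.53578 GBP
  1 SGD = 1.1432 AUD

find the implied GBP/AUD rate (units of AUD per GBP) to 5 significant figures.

GBP/AUD = 2.1337

1 GBP ÷ 0.53578 = 1.86644 SGD
1.86644 SGD × 1.1432 = 2.13371 AUD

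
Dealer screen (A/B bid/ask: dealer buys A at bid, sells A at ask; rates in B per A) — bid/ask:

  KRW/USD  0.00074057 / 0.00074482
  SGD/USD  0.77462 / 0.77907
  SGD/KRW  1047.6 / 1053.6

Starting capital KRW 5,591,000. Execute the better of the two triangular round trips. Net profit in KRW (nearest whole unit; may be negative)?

Best loop KRW → USD → SGD → KRW:
KRW 5,591,000 × 0.00074057 (sell KRW at bid) = USD 4,140.53
USD 4,140.53 ÷ 0.77907 (buy SGD at ask) = SGD 5,314.70
SGD 5,314.70 × 1047.6 (sell SGD at bid) = KRW 5,567,684

Net result: KRW -23,316 (no profitable arbitrage after spreads)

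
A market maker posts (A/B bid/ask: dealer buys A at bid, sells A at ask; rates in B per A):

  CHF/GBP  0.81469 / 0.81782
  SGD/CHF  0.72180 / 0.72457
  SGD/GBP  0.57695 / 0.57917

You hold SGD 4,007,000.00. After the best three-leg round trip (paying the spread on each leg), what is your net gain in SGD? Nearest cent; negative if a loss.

Net profit: SGD 61,389.71

Best loop SGD → CHF → GBP → SGD:
SGD 4,007,000.00 × 0.72180 (sell SGD at bid) = CHF 2,892,252.60
CHF 2,892,252.60 × 0.81469 (sell CHF at bid) = GBP 2,356,289.27
GBP 2,356,289.27 ÷ 0.57917 (buy SGD at ask) = SGD 4,068,389.71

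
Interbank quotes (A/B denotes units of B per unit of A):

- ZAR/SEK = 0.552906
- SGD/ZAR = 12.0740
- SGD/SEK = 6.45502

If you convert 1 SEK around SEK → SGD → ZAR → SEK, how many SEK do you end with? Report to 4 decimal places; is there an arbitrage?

Around SEK → SGD → ZAR → SEK: 1 ÷ 6.45502 × 12.0740 × 0.552906 = 1.034201
Product > 1; profitable direction is SEK → SGD → ZAR → SEK.

1.0342 (arbitrage exists)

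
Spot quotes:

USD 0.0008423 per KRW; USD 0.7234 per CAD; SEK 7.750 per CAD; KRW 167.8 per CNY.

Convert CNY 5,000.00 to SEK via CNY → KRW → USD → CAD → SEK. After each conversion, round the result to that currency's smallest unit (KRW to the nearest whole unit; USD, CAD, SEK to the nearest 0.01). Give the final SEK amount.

SEK 7,570.97

CNY 5,000.00 × 167.8 = KRW 839,000
KRW 839,000 × 0.0008423 = USD 706.69
USD 706.69 ÷ 0.7234 = CAD 976.90
CAD 976.90 × 7.750 = SEK 7,570.97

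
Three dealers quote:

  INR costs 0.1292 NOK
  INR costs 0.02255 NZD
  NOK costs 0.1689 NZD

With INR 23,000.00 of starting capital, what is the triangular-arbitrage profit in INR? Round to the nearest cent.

Profit: INR 767.43

Profitable loop is INR → NZD → NOK → INR:
INR 23,000.00 × 0.02255 = NZD 518.65
NZD 518.65 ÷ 0.1689 = NOK 3,070.75
NOK 3,070.75 ÷ 0.1292 = INR 23,767.43
Profit = INR 23,767.43 − INR 23,000.00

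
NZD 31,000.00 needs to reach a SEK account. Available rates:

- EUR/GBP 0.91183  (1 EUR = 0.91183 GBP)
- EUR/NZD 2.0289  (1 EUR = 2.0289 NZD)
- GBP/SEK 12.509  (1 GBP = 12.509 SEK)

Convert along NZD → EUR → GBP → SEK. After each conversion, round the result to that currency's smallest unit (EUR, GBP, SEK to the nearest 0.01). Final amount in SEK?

SEK 174,276.01

NZD 31,000.00 ÷ 2.0289 = EUR 15,279.22
EUR 15,279.22 × 0.91183 = GBP 13,932.05
GBP 13,932.05 × 12.509 = SEK 174,276.01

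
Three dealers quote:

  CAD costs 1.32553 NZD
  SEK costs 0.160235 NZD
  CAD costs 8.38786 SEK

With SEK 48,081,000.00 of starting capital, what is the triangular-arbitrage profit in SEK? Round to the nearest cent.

Profit: SEK 671,005.76

Profitable loop is SEK → NZD → CAD → SEK:
SEK 48,081,000.00 × 0.160235 = NZD 7,704,259.03
NZD 7,704,259.03 ÷ 1.32553 = CAD 5,812,210.24
CAD 5,812,210.24 × 8.38786 = SEK 48,752,005.76
Profit = SEK 48,752,005.76 − SEK 48,081,000.00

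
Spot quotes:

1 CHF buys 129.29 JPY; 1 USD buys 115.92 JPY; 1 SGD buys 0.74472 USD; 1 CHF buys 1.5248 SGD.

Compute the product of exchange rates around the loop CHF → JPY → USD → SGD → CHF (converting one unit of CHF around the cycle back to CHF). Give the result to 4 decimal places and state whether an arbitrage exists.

Around CHF → JPY → USD → SGD → CHF: 1 × 129.29 ÷ 115.92 ÷ 0.74472 ÷ 1.5248 = 0.982202
Product < 1; profitable direction is CHF → SGD → USD → JPY → CHF.

0.9822 (arbitrage exists)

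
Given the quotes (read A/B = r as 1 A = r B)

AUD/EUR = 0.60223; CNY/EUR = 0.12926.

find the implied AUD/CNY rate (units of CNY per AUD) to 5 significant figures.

AUD/CNY = 4.6591

1 AUD × 0.60223 = 0.60223 EUR
0.60223 EUR ÷ 0.12926 = 4.65906 CNY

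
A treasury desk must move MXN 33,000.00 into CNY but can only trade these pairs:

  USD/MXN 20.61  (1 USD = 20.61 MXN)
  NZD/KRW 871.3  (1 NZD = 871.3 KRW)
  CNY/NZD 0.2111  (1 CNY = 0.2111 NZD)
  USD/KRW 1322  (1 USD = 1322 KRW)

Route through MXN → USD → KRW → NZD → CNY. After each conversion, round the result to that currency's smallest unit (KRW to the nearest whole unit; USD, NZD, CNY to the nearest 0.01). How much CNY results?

MXN 33,000.00 ÷ 20.61 = USD 1,601.16
USD 1,601.16 × 1322 = KRW 2,116,734
KRW 2,116,734 ÷ 871.3 = NZD 2,429.40
NZD 2,429.40 ÷ 0.2111 = CNY 11,508.29

CNY 11,508.29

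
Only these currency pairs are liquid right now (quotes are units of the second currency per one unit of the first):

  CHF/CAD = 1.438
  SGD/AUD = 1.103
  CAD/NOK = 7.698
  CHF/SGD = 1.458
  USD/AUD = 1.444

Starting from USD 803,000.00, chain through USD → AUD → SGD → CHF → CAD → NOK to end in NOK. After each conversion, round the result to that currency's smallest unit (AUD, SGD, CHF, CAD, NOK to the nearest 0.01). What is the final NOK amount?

NOK 7,981,536.35

USD 803,000.00 × 1.444 = AUD 1,159,532.00
AUD 1,159,532.00 ÷ 1.103 = SGD 1,051,252.95
SGD 1,051,252.95 ÷ 1.458 = CHF 721,023.97
CHF 721,023.97 × 1.438 = CAD 1,036,832.47
CAD 1,036,832.47 × 7.698 = NOK 7,981,536.35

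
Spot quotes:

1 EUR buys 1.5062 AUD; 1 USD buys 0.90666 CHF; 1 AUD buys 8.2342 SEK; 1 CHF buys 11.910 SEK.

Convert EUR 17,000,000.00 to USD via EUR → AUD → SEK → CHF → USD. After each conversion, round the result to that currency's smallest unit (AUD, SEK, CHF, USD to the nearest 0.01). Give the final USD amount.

EUR 17,000,000.00 × 1.5062 = AUD 25,605,400.00
AUD 25,605,400.00 × 8.2342 = SEK 210,839,984.68
SEK 210,839,984.68 ÷ 11.910 = CHF 17,702,769.49
CHF 17,702,769.49 ÷ 0.90666 = USD 19,525,256.98

USD 19,525,256.98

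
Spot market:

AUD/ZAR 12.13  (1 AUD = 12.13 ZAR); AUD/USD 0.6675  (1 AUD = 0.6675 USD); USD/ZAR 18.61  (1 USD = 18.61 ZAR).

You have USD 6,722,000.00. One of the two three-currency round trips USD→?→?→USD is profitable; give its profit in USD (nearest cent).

Profit: USD 161,912.64

Profitable loop is USD → ZAR → AUD → USD:
USD 6,722,000.00 × 18.61 = ZAR 125,096,420.00
ZAR 125,096,420.00 ÷ 12.13 = AUD 10,312,977.74
AUD 10,312,977.74 × 0.6675 = USD 6,883,912.64
Profit = USD 6,883,912.64 − USD 6,722,000.00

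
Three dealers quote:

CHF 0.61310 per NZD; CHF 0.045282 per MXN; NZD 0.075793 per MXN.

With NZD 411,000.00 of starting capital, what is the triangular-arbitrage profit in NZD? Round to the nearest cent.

Profitable loop is NZD → CHF → MXN → NZD:
NZD 411,000.00 × 0.61310 = CHF 251,984.10
CHF 251,984.10 ÷ 0.045282 = MXN 5,564,774.08
MXN 5,564,774.08 × 0.075793 = NZD 421,770.92
Profit = NZD 421,770.92 − NZD 411,000.00

Profit: NZD 10,770.92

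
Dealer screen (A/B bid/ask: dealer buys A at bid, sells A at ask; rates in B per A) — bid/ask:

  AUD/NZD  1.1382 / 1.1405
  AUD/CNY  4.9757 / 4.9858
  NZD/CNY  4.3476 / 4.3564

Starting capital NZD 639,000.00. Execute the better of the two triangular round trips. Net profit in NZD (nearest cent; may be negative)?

Best loop NZD → AUD → CNY → NZD:
NZD 639,000.00 ÷ 1.1405 (buy AUD at ask) = AUD 560,280.58
AUD 560,280.58 × 4.9757 (sell AUD at bid) = CNY 2,787,788.08
CNY 2,787,788.08 ÷ 4.3564 (buy NZD at ask) = NZD 639,929.32

Net profit: NZD 929.32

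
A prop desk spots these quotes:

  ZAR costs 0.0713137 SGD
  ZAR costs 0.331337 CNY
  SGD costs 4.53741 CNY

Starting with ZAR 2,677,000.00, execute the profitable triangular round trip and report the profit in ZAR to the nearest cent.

Profit: ZAR 64,178.48

Profitable loop is ZAR → CNY → SGD → ZAR:
ZAR 2,677,000.00 × 0.331337 = CNY 886,989.15
CNY 886,989.15 ÷ 4.53741 = SGD 195,483.58
SGD 195,483.58 ÷ 0.0713137 = ZAR 2,741,178.48
Profit = ZAR 2,741,178.48 − ZAR 2,677,000.00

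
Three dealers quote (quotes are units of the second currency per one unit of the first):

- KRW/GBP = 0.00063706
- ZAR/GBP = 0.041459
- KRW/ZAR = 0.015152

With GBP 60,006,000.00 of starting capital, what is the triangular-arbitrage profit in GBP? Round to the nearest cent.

Profit: GBP 847,593.72

Profitable loop is GBP → ZAR → KRW → GBP:
GBP 60,006,000.00 ÷ 0.041459 = ZAR 1,447,357,630.43
ZAR 1,447,357,630.43 ÷ 0.015152 = KRW 95,522,546,887
KRW 95,522,546,887 × 0.00063706 = GBP 60,853,593.72
Profit = GBP 60,853,593.72 − GBP 60,006,000.00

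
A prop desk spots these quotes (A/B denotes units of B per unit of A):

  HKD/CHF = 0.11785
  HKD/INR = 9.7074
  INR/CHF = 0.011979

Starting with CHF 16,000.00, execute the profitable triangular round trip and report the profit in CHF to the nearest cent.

Profit: CHF 215.34

Profitable loop is CHF → INR → HKD → CHF:
CHF 16,000.00 ÷ 0.011979 = INR 1,335,670.76
INR 1,335,670.76 ÷ 9.7074 = HKD 137,593.05
HKD 137,593.05 × 0.11785 = CHF 16,215.34
Profit = CHF 16,215.34 − CHF 16,000.00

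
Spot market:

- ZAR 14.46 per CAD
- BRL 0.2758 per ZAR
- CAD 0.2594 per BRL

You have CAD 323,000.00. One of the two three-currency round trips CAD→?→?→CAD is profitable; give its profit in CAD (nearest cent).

Profit: CAD 11,145.06

Profitable loop is CAD → ZAR → BRL → CAD:
CAD 323,000.00 × 14.46 = ZAR 4,670,580.00
ZAR 4,670,580.00 × 0.2758 = BRL 1,288,145.96
BRL 1,288,145.96 × 0.2594 = CAD 334,145.06
Profit = CAD 334,145.06 − CAD 323,000.00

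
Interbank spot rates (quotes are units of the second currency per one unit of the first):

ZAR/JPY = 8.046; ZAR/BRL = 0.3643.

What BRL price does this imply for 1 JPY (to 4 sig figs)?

1 JPY ÷ 8.046 = 0.124285 ZAR
0.124285 ZAR × 0.3643 = 0.0452772 BRL

JPY/BRL = 0.04528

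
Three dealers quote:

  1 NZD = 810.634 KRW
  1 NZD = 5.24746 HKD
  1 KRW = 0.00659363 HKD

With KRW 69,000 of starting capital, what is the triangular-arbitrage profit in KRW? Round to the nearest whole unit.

Profitable loop is KRW → HKD → NZD → KRW:
KRW 69,000 × 0.00659363 = HKD 454.96
HKD 454.96 ÷ 5.24746 = NZD 86.70
NZD 86.70 × 810.634 = KRW 70,283
Profit = KRW 70,283 − KRW 69,000

Profit: KRW 1,283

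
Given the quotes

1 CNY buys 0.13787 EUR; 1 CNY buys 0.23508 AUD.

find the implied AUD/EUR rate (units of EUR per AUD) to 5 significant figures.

AUD/EUR = 0.58648

1 AUD ÷ 0.23508 = 4.25387 CNY
4.25387 CNY × 0.13787 = 0.586481 EUR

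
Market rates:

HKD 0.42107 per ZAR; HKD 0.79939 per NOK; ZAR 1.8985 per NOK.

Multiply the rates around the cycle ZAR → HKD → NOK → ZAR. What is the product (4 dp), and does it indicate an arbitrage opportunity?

Around ZAR → HKD → NOK → ZAR: 1 × 0.42107 ÷ 0.79939 × 1.8985 = 1.000014
Product ≈ 1 (deviation 0.001%, within rounding noise).

1.0000 (no arbitrage)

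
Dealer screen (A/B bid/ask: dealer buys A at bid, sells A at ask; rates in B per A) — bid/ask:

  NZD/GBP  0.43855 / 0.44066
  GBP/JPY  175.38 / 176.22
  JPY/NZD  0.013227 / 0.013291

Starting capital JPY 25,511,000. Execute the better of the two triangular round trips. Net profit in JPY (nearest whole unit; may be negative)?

Net profit: JPY 442,027

Best loop JPY → NZD → GBP → JPY:
JPY 25,511,000 × 0.013227 (sell JPY at bid) = NZD 337,434.00
NZD 337,434.00 × 0.43855 (sell NZD at bid) = GBP 147,981.68
GBP 147,981.68 × 175.38 (sell GBP at bid) = JPY 25,953,027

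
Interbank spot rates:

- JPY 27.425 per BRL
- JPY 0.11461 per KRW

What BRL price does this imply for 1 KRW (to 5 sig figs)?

1 KRW × 0.11461 = 0.11461 JPY
0.11461 JPY ÷ 27.425 = 0.00417903 BRL

KRW/BRL = 0.0041790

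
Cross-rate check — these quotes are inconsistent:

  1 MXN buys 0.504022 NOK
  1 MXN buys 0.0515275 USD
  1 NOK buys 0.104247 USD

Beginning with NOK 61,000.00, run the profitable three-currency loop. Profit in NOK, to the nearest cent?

Profitable loop is NOK → USD → MXN → NOK:
NOK 61,000.00 × 0.104247 = USD 6,359.07
USD 6,359.07 ÷ 0.0515275 = MXN 123,411.13
MXN 123,411.13 × 0.504022 = NOK 62,201.92
Profit = NOK 62,201.92 − NOK 61,000.00

Profit: NOK 1,201.92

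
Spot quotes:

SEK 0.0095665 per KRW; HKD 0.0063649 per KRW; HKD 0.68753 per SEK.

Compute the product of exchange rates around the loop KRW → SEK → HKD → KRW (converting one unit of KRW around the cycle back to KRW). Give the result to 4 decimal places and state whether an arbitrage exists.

Around KRW → SEK → HKD → KRW: 1 × 0.0095665 × 0.68753 ÷ 0.0063649 = 1.033364
Product > 1; profitable direction is KRW → SEK → HKD → KRW.

1.0334 (arbitrage exists)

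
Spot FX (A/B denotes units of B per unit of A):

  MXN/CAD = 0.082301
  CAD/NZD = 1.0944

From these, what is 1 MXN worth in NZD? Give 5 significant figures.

1 MXN × 0.082301 = 0.082301 CAD
0.082301 CAD × 1.0944 = 0.0900702 NZD

MXN/NZD = 0.090070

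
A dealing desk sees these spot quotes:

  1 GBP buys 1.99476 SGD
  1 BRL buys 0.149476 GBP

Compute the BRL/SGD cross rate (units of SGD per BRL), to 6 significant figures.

1 BRL × 0.149476 = 0.149476 GBP
0.149476 GBP × 1.99476 = 0.298169 SGD

BRL/SGD = 0.298169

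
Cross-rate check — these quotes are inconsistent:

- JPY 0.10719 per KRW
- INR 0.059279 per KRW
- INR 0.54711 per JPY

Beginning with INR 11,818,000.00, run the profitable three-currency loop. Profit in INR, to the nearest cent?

Profitable loop is INR → JPY → KRW → INR:
INR 11,818,000.00 ÷ 0.54711 = JPY 21,600,775
JPY 21,600,775 ÷ 0.10719 = KRW 201,518,565
KRW 201,518,565 × 0.059279 = INR 11,945,819.01
Profit = INR 11,945,819.01 − INR 11,818,000.00

Profit: INR 127,819.01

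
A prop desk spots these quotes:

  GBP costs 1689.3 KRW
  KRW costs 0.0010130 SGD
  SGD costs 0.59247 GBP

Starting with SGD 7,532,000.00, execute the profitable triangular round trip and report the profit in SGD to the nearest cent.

Profitable loop is SGD → GBP → KRW → SGD:
SGD 7,532,000.00 × 0.59247 = GBP 4,462,484.04
GBP 4,462,484.04 × 1689.3 = KRW 7,538,474,289
KRW 7,538,474,289 × 0.0010130 = SGD 7,636,474.45
Profit = SGD 7,636,474.45 − SGD 7,532,000.00

Profit: SGD 104,474.45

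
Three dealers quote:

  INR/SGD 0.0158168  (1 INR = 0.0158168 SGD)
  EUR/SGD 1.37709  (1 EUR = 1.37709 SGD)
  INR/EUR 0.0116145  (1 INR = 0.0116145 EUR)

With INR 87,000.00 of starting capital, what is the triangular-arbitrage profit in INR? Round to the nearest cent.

Profit: INR 975.85

Profitable loop is INR → EUR → SGD → INR:
INR 87,000.00 × 0.0116145 = EUR 1,010.46
EUR 1,010.46 × 1.37709 = SGD 1,391.50
SGD 1,391.50 ÷ 0.0158168 = INR 87,975.85
Profit = INR 87,975.85 − INR 87,000.00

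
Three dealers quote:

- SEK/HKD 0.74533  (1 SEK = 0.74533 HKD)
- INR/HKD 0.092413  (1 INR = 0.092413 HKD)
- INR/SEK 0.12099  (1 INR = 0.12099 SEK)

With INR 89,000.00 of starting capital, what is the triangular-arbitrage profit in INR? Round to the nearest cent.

Profitable loop is INR → HKD → SEK → INR:
INR 89,000.00 × 0.092413 = HKD 8,224.76
HKD 8,224.76 ÷ 0.74533 = SEK 11,035.05
SEK 11,035.05 ÷ 0.12099 = INR 91,206.33
Profit = INR 91,206.33 − INR 89,000.00

Profit: INR 2,206.33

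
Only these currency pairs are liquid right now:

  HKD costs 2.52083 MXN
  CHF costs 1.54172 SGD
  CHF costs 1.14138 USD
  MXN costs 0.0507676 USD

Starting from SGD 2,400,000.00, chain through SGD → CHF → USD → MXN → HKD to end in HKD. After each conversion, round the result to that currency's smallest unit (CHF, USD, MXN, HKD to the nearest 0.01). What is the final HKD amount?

SGD 2,400,000.00 ÷ 1.54172 = CHF 1,556,702.90
CHF 1,556,702.90 × 1.14138 = USD 1,776,789.56
USD 1,776,789.56 ÷ 0.0507676 = MXN 34,998,494.32
MXN 34,998,494.32 ÷ 2.52083 = HKD 13,883,718.58

HKD 13,883,718.58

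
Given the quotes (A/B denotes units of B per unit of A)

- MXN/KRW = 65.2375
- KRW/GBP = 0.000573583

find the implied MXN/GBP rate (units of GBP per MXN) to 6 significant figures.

MXN/GBP = 0.0374191

1 MXN × 65.2375 = 65.2375 KRW
65.2375 KRW × 0.000573583 = 0.0374191 GBP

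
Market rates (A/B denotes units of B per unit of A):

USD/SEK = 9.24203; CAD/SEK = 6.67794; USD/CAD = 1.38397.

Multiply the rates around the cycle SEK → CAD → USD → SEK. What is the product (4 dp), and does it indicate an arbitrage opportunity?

1.0000 (no arbitrage)

Around SEK → CAD → USD → SEK: 1 ÷ 6.67794 ÷ 1.38397 × 9.24203 = 0.999996
Product ≈ 1 (deviation 0.000%, within rounding noise).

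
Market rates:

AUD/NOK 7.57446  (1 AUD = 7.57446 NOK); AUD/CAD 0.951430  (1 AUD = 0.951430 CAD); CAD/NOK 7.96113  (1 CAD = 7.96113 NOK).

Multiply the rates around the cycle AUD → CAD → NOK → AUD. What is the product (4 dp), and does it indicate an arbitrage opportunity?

Around AUD → CAD → NOK → AUD: 1 × 0.951430 × 7.96113 ÷ 7.57446 = 1.000000
Product ≈ 1 (deviation 0.000%, within rounding noise).

1.0000 (no arbitrage)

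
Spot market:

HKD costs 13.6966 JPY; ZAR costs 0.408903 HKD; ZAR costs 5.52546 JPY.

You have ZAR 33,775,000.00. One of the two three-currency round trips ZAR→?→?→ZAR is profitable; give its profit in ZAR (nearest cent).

Profit: ZAR 459,184.58

Profitable loop is ZAR → HKD → JPY → ZAR:
ZAR 33,775,000.00 × 0.408903 = HKD 13,810,698.83
HKD 13,810,698.83 × 13.6966 = JPY 189,159,618
JPY 189,159,618 ÷ 5.52546 = ZAR 34,234,184.58
Profit = ZAR 34,234,184.58 − ZAR 33,775,000.00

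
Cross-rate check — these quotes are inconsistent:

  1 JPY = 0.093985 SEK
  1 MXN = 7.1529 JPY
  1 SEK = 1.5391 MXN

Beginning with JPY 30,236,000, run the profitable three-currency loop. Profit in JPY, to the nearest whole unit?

Profit: JPY 1,048,691

Profitable loop is JPY → SEK → MXN → JPY:
JPY 30,236,000 × 0.093985 = SEK 2,841,730.46
SEK 2,841,730.46 × 1.5391 = MXN 4,373,707.35
MXN 4,373,707.35 × 7.1529 = JPY 31,284,691
Profit = JPY 31,284,691 − JPY 30,236,000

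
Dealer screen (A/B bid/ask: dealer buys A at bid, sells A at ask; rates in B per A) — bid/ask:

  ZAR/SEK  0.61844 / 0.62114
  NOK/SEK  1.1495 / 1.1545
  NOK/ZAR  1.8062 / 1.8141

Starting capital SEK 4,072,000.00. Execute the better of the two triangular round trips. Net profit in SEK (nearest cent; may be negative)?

Net profit: SEK 81,995.52

Best loop SEK → ZAR → NOK → SEK:
SEK 4,072,000.00 ÷ 0.62114 (buy ZAR at ask) = ZAR 6,555,687.93
ZAR 6,555,687.93 ÷ 1.8141 (buy NOK at ask) = NOK 3,613,741.21
NOK 3,613,741.21 × 1.1495 (sell NOK at bid) = SEK 4,153,995.52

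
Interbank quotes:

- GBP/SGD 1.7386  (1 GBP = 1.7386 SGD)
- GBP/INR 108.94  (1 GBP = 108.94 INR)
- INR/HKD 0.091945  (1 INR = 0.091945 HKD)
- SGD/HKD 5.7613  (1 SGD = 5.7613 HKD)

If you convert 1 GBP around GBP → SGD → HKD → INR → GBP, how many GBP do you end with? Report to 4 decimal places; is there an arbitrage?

1.0000 (no arbitrage)

Around GBP → SGD → HKD → INR → GBP: 1 × 1.7386 × 5.7613 ÷ 0.091945 ÷ 108.94 = 1.000011
Product ≈ 1 (deviation 0.001%, within rounding noise).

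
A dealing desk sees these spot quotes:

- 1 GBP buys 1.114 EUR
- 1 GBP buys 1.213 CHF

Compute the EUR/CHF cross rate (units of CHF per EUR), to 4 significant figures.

EUR/CHF = 1.089

1 EUR ÷ 1.114 = 0.897666 GBP
0.897666 GBP × 1.213 = 1.08887 CHF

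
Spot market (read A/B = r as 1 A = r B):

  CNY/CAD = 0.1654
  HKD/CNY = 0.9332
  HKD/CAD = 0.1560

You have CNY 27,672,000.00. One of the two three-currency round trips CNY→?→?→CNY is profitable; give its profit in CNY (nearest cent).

Profitable loop is CNY → HKD → CAD → CNY:
CNY 27,672,000.00 ÷ 0.9332 = HKD 29,652,807.54
HKD 29,652,807.54 × 0.1560 = CAD 4,625,837.98
CAD 4,625,837.98 ÷ 0.1654 = CNY 27,967,581.48
Profit = CNY 27,967,581.48 − CNY 27,672,000.00

Profit: CNY 295,581.48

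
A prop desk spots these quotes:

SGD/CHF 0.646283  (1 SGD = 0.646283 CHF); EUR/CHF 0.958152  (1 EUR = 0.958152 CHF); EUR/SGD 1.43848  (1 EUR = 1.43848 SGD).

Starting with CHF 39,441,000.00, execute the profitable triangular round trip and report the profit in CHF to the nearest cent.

Profit: CHF 1,208,552.40

Profitable loop is CHF → SGD → EUR → CHF:
CHF 39,441,000.00 ÷ 0.646283 = SGD 61,027,444.63
SGD 61,027,444.63 ÷ 1.43848 = EUR 42,424,951.78
EUR 42,424,951.78 × 0.958152 = CHF 40,649,552.40
Profit = CHF 40,649,552.40 − CHF 39,441,000.00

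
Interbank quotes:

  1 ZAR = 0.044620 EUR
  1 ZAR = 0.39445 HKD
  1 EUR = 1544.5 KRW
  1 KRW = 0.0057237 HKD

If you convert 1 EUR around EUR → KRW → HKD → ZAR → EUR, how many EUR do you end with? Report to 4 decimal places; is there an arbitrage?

Around EUR → KRW → HKD → ZAR → EUR: 1 × 1544.5 × 0.0057237 ÷ 0.39445 × 0.044620 = 1.000005
Product ≈ 1 (deviation 0.001%, within rounding noise).

1.0000 (no arbitrage)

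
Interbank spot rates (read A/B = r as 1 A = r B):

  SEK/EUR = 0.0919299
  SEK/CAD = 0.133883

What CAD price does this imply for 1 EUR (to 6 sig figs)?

EUR/CAD = 1.45636

1 EUR ÷ 0.0919299 = 10.8779 SEK
10.8779 SEK × 0.133883 = 1.45636 CAD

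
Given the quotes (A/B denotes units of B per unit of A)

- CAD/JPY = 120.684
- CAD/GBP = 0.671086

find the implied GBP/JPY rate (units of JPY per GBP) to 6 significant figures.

GBP/JPY = 179.834

1 GBP ÷ 0.671086 = 1.49012 CAD
1.49012 CAD × 120.684 = 179.834 JPY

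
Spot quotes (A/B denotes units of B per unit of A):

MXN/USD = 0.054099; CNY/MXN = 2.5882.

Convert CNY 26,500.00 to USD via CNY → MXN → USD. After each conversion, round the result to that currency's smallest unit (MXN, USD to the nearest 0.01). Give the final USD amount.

CNY 26,500.00 × 2.5882 = MXN 68,587.30
MXN 68,587.30 × 0.054099 = USD 3,710.50

USD 3,710.50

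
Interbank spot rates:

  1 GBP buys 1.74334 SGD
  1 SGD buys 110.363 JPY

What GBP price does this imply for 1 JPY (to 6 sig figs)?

1 JPY ÷ 110.363 = 0.00906101 SGD
0.00906101 SGD ÷ 1.74334 = 0.0051975 GBP

JPY/GBP = 0.00519750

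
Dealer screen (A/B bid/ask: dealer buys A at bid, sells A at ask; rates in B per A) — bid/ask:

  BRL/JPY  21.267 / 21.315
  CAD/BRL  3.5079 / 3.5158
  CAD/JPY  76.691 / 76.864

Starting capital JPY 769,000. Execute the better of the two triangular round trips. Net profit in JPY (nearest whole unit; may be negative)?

Best loop JPY → BRL → CAD → JPY:
JPY 769,000 ÷ 21.315 (buy BRL at ask) = BRL 36,077.88
BRL 36,077.88 ÷ 3.5158 (buy CAD at ask) = CAD 10,261.64
CAD 10,261.64 × 76.691 (sell CAD at bid) = JPY 786,976

Net profit: JPY 17,976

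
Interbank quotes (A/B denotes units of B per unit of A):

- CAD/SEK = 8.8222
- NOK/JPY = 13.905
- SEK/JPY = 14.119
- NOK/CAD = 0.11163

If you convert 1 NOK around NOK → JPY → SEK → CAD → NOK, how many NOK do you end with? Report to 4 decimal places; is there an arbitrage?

Around NOK → JPY → SEK → CAD → NOK: 1 × 13.905 ÷ 14.119 ÷ 8.8222 ÷ 0.11163 = 1.000021
Product ≈ 1 (deviation 0.002%, within rounding noise).

1.0000 (no arbitrage)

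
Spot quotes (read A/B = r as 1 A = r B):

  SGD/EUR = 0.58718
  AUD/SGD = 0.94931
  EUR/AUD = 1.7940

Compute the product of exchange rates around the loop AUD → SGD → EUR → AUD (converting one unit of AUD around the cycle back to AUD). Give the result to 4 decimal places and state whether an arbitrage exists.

1.0000 (no arbitrage)

Around AUD → SGD → EUR → AUD: 1 × 0.94931 × 0.58718 × 1.7940 = 1.000004
Product ≈ 1 (deviation 0.000%, within rounding noise).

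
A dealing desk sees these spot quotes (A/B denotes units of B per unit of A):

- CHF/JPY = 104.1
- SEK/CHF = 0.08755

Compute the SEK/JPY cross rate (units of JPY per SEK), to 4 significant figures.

SEK/JPY = 9.114

1 SEK × 0.08755 = 0.08755 CHF
0.08755 CHF × 104.1 = 9.11395 JPY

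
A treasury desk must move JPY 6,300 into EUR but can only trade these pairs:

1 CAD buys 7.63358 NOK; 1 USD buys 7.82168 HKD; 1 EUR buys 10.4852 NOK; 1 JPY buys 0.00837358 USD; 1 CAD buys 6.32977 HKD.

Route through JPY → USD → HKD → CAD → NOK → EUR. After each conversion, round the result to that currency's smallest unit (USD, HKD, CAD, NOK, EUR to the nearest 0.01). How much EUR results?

JPY 6,300 × 0.00837358 = USD 52.75
USD 52.75 × 7.82168 = HKD 412.59
HKD 412.59 ÷ 6.32977 = CAD 65.18
CAD 65.18 × 7.63358 = NOK 497.56
NOK 497.56 ÷ 10.4852 = EUR 47.45

EUR 47.45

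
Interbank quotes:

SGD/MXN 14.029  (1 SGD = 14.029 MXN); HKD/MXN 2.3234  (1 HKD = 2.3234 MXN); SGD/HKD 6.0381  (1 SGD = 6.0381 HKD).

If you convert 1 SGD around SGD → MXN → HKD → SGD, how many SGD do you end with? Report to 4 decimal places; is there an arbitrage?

Around SGD → MXN → HKD → SGD: 1 × 14.029 ÷ 2.3234 ÷ 6.0381 = 1.000006
Product ≈ 1 (deviation 0.001%, within rounding noise).

1.0000 (no arbitrage)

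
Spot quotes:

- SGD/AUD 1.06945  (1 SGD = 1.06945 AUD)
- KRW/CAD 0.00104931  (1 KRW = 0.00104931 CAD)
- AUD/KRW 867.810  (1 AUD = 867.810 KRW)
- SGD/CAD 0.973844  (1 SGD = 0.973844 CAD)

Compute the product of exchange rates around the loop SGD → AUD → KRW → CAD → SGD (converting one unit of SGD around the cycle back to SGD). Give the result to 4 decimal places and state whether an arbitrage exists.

1.0000 (no arbitrage)

Around SGD → AUD → KRW → CAD → SGD: 1 × 1.06945 × 867.810 × 0.00104931 ÷ 0.973844 = 0.999999
Product ≈ 1 (deviation 0.000%, within rounding noise).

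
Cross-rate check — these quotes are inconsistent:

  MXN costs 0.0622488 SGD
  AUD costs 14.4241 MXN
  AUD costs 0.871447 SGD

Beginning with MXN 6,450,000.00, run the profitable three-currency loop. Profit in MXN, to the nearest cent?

Profit: MXN 195,664.98

Profitable loop is MXN → SGD → AUD → MXN:
MXN 6,450,000.00 × 0.0622488 = SGD 401,504.76
SGD 401,504.76 ÷ 0.871447 = AUD 460,733.42
AUD 460,733.42 × 14.4241 = MXN 6,645,664.98
Profit = MXN 6,645,664.98 − MXN 6,450,000.00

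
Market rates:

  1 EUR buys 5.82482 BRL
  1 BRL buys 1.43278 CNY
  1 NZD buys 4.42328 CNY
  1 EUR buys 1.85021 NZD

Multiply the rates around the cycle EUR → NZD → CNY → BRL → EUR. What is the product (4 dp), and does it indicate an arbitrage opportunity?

0.9806 (arbitrage exists)

Around EUR → NZD → CNY → BRL → EUR: 1 × 1.85021 × 4.42328 ÷ 1.43278 ÷ 5.82482 = 0.980626
Product < 1; profitable direction is EUR → BRL → CNY → NZD → EUR.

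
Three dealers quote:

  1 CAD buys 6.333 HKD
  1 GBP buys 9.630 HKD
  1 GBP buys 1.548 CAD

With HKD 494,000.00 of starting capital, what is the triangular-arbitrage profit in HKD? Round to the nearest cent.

Profitable loop is HKD → GBP → CAD → HKD:
HKD 494,000.00 ÷ 9.630 = GBP 51,298.03
GBP 51,298.03 × 1.548 = CAD 79,409.35
CAD 79,409.35 × 6.333 = HKD 502,899.39
Profit = HKD 502,899.39 − HKD 494,000.00

Profit: HKD 8,899.39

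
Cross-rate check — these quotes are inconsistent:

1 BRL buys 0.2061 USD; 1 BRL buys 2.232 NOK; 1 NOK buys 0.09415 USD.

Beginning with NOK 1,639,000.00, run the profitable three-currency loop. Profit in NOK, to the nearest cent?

Profit: NOK 32,150.17

Profitable loop is NOK → USD → BRL → NOK:
NOK 1,639,000.00 × 0.09415 = USD 154,311.85
USD 154,311.85 ÷ 0.2061 = BRL 748,723.19
BRL 748,723.19 × 2.232 = NOK 1,671,150.17
Profit = NOK 1,671,150.17 − NOK 1,639,000.00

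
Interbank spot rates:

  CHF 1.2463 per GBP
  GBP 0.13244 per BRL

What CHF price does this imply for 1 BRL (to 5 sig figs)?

BRL/CHF = 0.16506

1 BRL × 0.13244 = 0.13244 GBP
0.13244 GBP × 1.2463 = 0.16506 CHF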